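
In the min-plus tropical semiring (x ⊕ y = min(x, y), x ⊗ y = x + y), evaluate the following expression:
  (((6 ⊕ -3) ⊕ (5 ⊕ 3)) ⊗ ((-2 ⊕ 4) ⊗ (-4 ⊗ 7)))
(((6 ⊕ -3) ⊕ (5 ⊕ 3)) ⊗ ((-2 ⊕ 4) ⊗ (-4 ⊗ 7))) = -2

Expand innermost to outermost. Recall ⊕ takes the minimum of its arguments and ⊗ takes their sum. Working out the expression (((6 ⊕ -3) ⊕ (5 ⊕ 3)) ⊗ ((-2 ⊕ 4) ⊗ (-4 ⊗ 7))) gives -2.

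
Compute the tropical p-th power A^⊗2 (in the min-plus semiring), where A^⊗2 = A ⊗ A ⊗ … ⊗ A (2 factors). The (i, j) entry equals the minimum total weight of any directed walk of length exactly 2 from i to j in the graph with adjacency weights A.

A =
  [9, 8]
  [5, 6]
A^⊗2 =
  [13, 14]
  [11, 12]

Each entry (A^⊗2)_ij equals the minimum over all length-2 walks i = v_0 → v_1 → … → v_2 = j of Σ_t A[v_t][v_{t+1}]. For example, for (i, j) = (0, 1) we minimise over 2 possible intermediate vertex sequences; the minimum is 14, attained along the walk 0 → 1 → 1.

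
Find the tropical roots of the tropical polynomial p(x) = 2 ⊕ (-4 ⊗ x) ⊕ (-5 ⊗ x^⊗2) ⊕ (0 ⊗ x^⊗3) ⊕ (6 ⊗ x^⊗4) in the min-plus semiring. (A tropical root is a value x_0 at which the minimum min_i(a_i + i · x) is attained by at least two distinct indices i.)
Roots: {-6, -5, 1, 6}

Each tropical root is a break point of the lower envelope of the lines y = a_i + i · x (there are 5 lines, with slopes 0, 1, ..., 4). Only the lines that attain the minimum somewhere contribute to roots; other lines are dominated. Here the surviving (envelope) indices are i = 4, i = 3, i = 2, i = 1, i = 0.
Intersections between consecutive envelope lines give the roots: for adjacent envelope indices i < j the intersection is x = (a_i − a_j) / (j − i). Reading off the sorted break points: {-6, -5, 1, 6}.
Verification: at each break x_0, at least two indices attain the minimum of min_i(a_i + i · x_0).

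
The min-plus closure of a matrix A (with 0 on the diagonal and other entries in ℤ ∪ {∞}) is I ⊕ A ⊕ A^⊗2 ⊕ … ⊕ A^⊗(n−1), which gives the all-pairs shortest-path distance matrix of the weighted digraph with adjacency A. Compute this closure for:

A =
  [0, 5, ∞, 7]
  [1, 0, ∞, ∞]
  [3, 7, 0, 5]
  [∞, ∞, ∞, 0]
Closure =
  [0, 5, ∞, 7]
  [1, 0, ∞, 8]
  [3, 7, 0, 5]
  [∞, ∞, ∞, 0]

This is the Floyd-Warshall all-pairs shortest-path computation. For each intermediate vertex k = 0, 1, …, 3, update dist[i][j] ← min(dist[i][j], dist[i][k] + dist[k][j]). The final matrix gives, for each (i, j), the minimum total weight of any directed path from i to j (possibly empty when i = j).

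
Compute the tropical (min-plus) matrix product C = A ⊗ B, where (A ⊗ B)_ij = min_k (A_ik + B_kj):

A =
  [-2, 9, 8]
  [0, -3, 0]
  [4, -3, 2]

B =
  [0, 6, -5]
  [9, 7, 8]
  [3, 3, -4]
A ⊗ B =
  [-2, 4, -7]
  [0, 3, -5]
  [4, 4, -2]

Apply the min-plus product entry-by-entry:
  C[0][0] = min over k of (A[0][0] + B[0][0] = -2 + 0 = -2, A[0][1] + B[1][0] = 9 + 9 = 18, A[0][2] + B[2][0] = 8 + 3 = 11) = -2 (attained at k = 0)
  C[0][1] = min over k of (A[0][0] + B[0][1] = -2 + 6 = 4, A[0][1] + B[1][1] = 9 + 7 = 16, A[0][2] + B[2][1] = 8 + 3 = 11) = 4 (attained at k = 0)
  C[0][2] = min over k of (A[0][0] + B[0][2] = -2 + -5 = -7, A[0][1] + B[1][2] = 9 + 8 = 17, A[0][2] + B[2][2] = 8 + -4 = 4) = -7 (attained at k = 0)
  C[1][0] = min over k of (A[1][0] + B[0][0] = 0 + 0 = 0, A[1][1] + B[1][0] = -3 + 9 = 6, A[1][2] + B[2][0] = 0 + 3 = 3) = 0 (attained at k = 0)
  C[1][1] = min over k of (A[1][0] + B[0][1] = 0 + 6 = 6, A[1][1] + B[1][1] = -3 + 7 = 4, A[1][2] + B[2][1] = 0 + 3 = 3) = 3 (attained at k = 2)
  C[1][2] = min over k of (A[1][0] + B[0][2] = 0 + -5 = -5, A[1][1] + B[1][2] = -3 + 8 = 5, A[1][2] + B[2][2] = 0 + -4 = -4) = -5 (attained at k = 0)
  C[2][0] = min over k of (A[2][0] + B[0][0] = 4 + 0 = 4, A[2][1] + B[1][0] = -3 + 9 = 6, A[2][2] + B[2][0] = 2 + 3 = 5) = 4 (attained at k = 0)
  C[2][1] = min over k of (A[2][0] + B[0][1] = 4 + 6 = 10, A[2][1] + B[1][1] = -3 + 7 = 4, A[2][2] + B[2][1] = 2 + 3 = 5) = 4 (attained at k = 1)
  C[2][2] = min over k of (A[2][0] + B[0][2] = 4 + -5 = -1, A[2][1] + B[1][2] = -3 + 8 = 5, A[2][2] + B[2][2] = 2 + -4 = -2) = -2 (attained at k = 2)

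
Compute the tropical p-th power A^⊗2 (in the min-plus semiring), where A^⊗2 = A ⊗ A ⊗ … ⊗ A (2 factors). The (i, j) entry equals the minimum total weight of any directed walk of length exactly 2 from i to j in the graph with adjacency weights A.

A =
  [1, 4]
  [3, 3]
A^⊗2 =
  [2, 5]
  [4, 6]

Each entry (A^⊗2)_ij equals the minimum over all length-2 walks i = v_0 → v_1 → … → v_2 = j of Σ_t A[v_t][v_{t+1}]. For example, for (i, j) = (0, 1) we minimise over 2 possible intermediate vertex sequences; the minimum is 5, attained along the walk 0 → 0 → 1.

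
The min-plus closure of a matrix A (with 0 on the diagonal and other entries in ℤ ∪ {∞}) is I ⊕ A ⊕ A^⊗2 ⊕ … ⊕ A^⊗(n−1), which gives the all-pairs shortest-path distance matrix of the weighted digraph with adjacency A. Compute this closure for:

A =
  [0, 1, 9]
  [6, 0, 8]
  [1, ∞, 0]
Closure =
  [0, 1, 9]
  [6, 0, 8]
  [1, 2, 0]

This is the Floyd-Warshall all-pairs shortest-path computation. For each intermediate vertex k = 0, 1, …, 2, update dist[i][j] ← min(dist[i][j], dist[i][k] + dist[k][j]). The final matrix gives, for each (i, j), the minimum total weight of any directed path from i to j (possibly empty when i = j).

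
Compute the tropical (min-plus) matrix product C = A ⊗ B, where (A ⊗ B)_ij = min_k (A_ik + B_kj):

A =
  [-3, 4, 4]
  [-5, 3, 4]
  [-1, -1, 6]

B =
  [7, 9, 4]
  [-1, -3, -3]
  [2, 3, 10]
A ⊗ B =
  [3, 1, 1]
  [2, 0, -1]
  [-2, -4, -4]

Apply the min-plus product entry-by-entry:
  C[0][0] = min over k of (A[0][0] + B[0][0] = -3 + 7 = 4, A[0][1] + B[1][0] = 4 + -1 = 3, A[0][2] + B[2][0] = 4 + 2 = 6) = 3 (attained at k = 1)
  C[0][1] = min over k of (A[0][0] + B[0][1] = -3 + 9 = 6, A[0][1] + B[1][1] = 4 + -3 = 1, A[0][2] + B[2][1] = 4 + 3 = 7) = 1 (attained at k = 1)
  C[0][2] = min over k of (A[0][0] + B[0][2] = -3 + 4 = 1, A[0][1] + B[1][2] = 4 + -3 = 1, A[0][2] + B[2][2] = 4 + 10 = 14) = 1 (attained at k = 0)
  C[1][0] = min over k of (A[1][0] + B[0][0] = -5 + 7 = 2, A[1][1] + B[1][0] = 3 + -1 = 2, A[1][2] + B[2][0] = 4 + 2 = 6) = 2 (attained at k = 0)
  C[1][1] = min over k of (A[1][0] + B[0][1] = -5 + 9 = 4, A[1][1] + B[1][1] = 3 + -3 = 0, A[1][2] + B[2][1] = 4 + 3 = 7) = 0 (attained at k = 1)
  C[1][2] = min over k of (A[1][0] + B[0][2] = -5 + 4 = -1, A[1][1] + B[1][2] = 3 + -3 = 0, A[1][2] + B[2][2] = 4 + 10 = 14) = -1 (attained at k = 0)
  C[2][0] = min over k of (A[2][0] + B[0][0] = -1 + 7 = 6, A[2][1] + B[1][0] = -1 + -1 = -2, A[2][2] + B[2][0] = 6 + 2 = 8) = -2 (attained at k = 1)
  C[2][1] = min over k of (A[2][0] + B[0][1] = -1 + 9 = 8, A[2][1] + B[1][1] = -1 + -3 = -4, A[2][2] + B[2][1] = 6 + 3 = 9) = -4 (attained at k = 1)
  C[2][2] = min over k of (A[2][0] + B[0][2] = -1 + 4 = 3, A[2][1] + B[1][2] = -1 + -3 = -4, A[2][2] + B[2][2] = 6 + 10 = 16) = -4 (attained at k = 1)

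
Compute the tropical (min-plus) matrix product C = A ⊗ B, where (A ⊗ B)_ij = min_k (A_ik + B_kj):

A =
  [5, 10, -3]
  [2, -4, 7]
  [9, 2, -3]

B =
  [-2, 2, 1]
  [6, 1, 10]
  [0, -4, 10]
A ⊗ B =
  [-3, -7, 6]
  [0, -3, 3]
  [-3, -7, 7]

Apply the min-plus product entry-by-entry:
  C[0][0] = min over k of (A[0][0] + B[0][0] = 5 + -2 = 3, A[0][1] + B[1][0] = 10 + 6 = 16, A[0][2] + B[2][0] = -3 + 0 = -3) = -3 (attained at k = 2)
  C[0][1] = min over k of (A[0][0] + B[0][1] = 5 + 2 = 7, A[0][1] + B[1][1] = 10 + 1 = 11, A[0][2] + B[2][1] = -3 + -4 = -7) = -7 (attained at k = 2)
  C[0][2] = min over k of (A[0][0] + B[0][2] = 5 + 1 = 6, A[0][1] + B[1][2] = 10 + 10 = 20, A[0][2] + B[2][2] = -3 + 10 = 7) = 6 (attained at k = 0)
  C[1][0] = min over k of (A[1][0] + B[0][0] = 2 + -2 = 0, A[1][1] + B[1][0] = -4 + 6 = 2, A[1][2] + B[2][0] = 7 + 0 = 7) = 0 (attained at k = 0)
  C[1][1] = min over k of (A[1][0] + B[0][1] = 2 + 2 = 4, A[1][1] + B[1][1] = -4 + 1 = -3, A[1][2] + B[2][1] = 7 + -4 = 3) = -3 (attained at k = 1)
  C[1][2] = min over k of (A[1][0] + B[0][2] = 2 + 1 = 3, A[1][1] + B[1][2] = -4 + 10 = 6, A[1][2] + B[2][2] = 7 + 10 = 17) = 3 (attained at k = 0)
  C[2][0] = min over k of (A[2][0] + B[0][0] = 9 + -2 = 7, A[2][1] + B[1][0] = 2 + 6 = 8, A[2][2] + B[2][0] = -3 + 0 = -3) = -3 (attained at k = 2)
  C[2][1] = min over k of (A[2][0] + B[0][1] = 9 + 2 = 11, A[2][1] + B[1][1] = 2 + 1 = 3, A[2][2] + B[2][1] = -3 + -4 = -7) = -7 (attained at k = 2)
  C[2][2] = min over k of (A[2][0] + B[0][2] = 9 + 1 = 10, A[2][1] + B[1][2] = 2 + 10 = 12, A[2][2] + B[2][2] = -3 + 10 = 7) = 7 (attained at k = 2)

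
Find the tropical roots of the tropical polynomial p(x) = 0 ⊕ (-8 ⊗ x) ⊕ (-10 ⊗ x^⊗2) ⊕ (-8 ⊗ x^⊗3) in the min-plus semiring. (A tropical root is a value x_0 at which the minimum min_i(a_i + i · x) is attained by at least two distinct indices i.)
Roots: {-2, 2, 8}

Each tropical root is a break point of the lower envelope of the lines y = a_i + i · x (there are 4 lines, with slopes 0, 1, ..., 3). Only the lines that attain the minimum somewhere contribute to roots; other lines are dominated. Here the surviving (envelope) indices are i = 3, i = 2, i = 1, i = 0.
Intersections between consecutive envelope lines give the roots: for adjacent envelope indices i < j the intersection is x = (a_i − a_j) / (j − i). Reading off the sorted break points: {-2, 2, 8}.
Verification: at each break x_0, at least two indices attain the minimum of min_i(a_i + i · x_0).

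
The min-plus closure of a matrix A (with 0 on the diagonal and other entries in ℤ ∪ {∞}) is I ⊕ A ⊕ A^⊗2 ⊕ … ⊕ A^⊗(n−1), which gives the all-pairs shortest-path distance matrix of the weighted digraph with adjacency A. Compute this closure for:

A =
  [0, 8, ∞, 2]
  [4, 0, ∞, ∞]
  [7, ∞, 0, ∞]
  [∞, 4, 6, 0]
Closure =
  [0, 6, 8, 2]
  [4, 0, 12, 6]
  [7, 13, 0, 9]
  [8, 4, 6, 0]

This is the Floyd-Warshall all-pairs shortest-path computation. For each intermediate vertex k = 0, 1, …, 3, update dist[i][j] ← min(dist[i][j], dist[i][k] + dist[k][j]). The final matrix gives, for each (i, j), the minimum total weight of any directed path from i to j (possibly empty when i = j).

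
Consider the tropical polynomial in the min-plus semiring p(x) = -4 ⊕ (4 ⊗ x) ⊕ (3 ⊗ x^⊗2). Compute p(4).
p(4) = -4

A tropical monomial a ⊗ x^⊗i evaluates to a + i · x. Evaluating each term at x = 4:
  Term 0 contributes -4 + 0 · 4 = -4
  Term 1 contributes 4 + 1 · 4 = 8
  Term 2 contributes 3 + 2 · 4 = 11
p(4) = ⊕ of these = min[-4, 8, 11] = -4.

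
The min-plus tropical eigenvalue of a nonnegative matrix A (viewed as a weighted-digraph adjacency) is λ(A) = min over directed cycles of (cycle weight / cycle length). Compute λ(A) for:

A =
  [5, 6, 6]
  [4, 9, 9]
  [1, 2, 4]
λ(A) = 7/2

Enumerate directed cycles and compute their means (weight / length). Sample:
  cycle 0 → 0: weight = 5, length = 1, mean = 5/1 ≈ 5.000
  cycle 1 → 1: weight = 9, length = 1, mean = 9/1 ≈ 9.000
  cycle 2 → 2: weight = 4, length = 1, mean = 4/1 ≈ 4.000
  cycle 0 → 1 → 0: weight = 10, length = 2, mean = 10/2 ≈ 5.000
  cycle 0 → 2 → 0: weight = 7, length = 2, mean = 7/2 ≈ 3.500
  cycle 1 → 0 → 1: weight = 10, length = 2, mean = 10/2 ≈ 5.000
Minimum mean = 3.500, attained e.g. along the cycle 0 → 2 → 0 with weight 7 and length 2. So λ(A) = 7/2 = 7/2.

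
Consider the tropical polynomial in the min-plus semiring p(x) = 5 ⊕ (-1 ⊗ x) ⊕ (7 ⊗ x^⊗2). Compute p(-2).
p(-2) = -3

A tropical monomial a ⊗ x^⊗i evaluates to a + i · x. Evaluating each term at x = -2:
  Term 0 contributes 5 + 0 · -2 = 5
  Term 1 contributes -1 + 1 · -2 = -3
  Term 2 contributes 7 + 2 · -2 = 3
p(-2) = ⊕ of these = min[5, -3, 3] = -3.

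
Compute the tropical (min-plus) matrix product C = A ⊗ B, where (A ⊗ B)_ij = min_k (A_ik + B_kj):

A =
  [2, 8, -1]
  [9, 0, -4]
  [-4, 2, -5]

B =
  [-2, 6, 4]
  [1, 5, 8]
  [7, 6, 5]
A ⊗ B =
  [0, 5, 4]
  [1, 2, 1]
  [-6, 1, 0]

Apply the min-plus product entry-by-entry:
  C[0][0] = min over k of (A[0][0] + B[0][0] = 2 + -2 = 0, A[0][1] + B[1][0] = 8 + 1 = 9, A[0][2] + B[2][0] = -1 + 7 = 6) = 0 (attained at k = 0)
  C[0][1] = min over k of (A[0][0] + B[0][1] = 2 + 6 = 8, A[0][1] + B[1][1] = 8 + 5 = 13, A[0][2] + B[2][1] = -1 + 6 = 5) = 5 (attained at k = 2)
  C[0][2] = min over k of (A[0][0] + B[0][2] = 2 + 4 = 6, A[0][1] + B[1][2] = 8 + 8 = 16, A[0][2] + B[2][2] = -1 + 5 = 4) = 4 (attained at k = 2)
  C[1][0] = min over k of (A[1][0] + B[0][0] = 9 + -2 = 7, A[1][1] + B[1][0] = 0 + 1 = 1, A[1][2] + B[2][0] = -4 + 7 = 3) = 1 (attained at k = 1)
  C[1][1] = min over k of (A[1][0] + B[0][1] = 9 + 6 = 15, A[1][1] + B[1][1] = 0 + 5 = 5, A[1][2] + B[2][1] = -4 + 6 = 2) = 2 (attained at k = 2)
  C[1][2] = min over k of (A[1][0] + B[0][2] = 9 + 4 = 13, A[1][1] + B[1][2] = 0 + 8 = 8, A[1][2] + B[2][2] = -4 + 5 = 1) = 1 (attained at k = 2)
  C[2][0] = min over k of (A[2][0] + B[0][0] = -4 + -2 = -6, A[2][1] + B[1][0] = 2 + 1 = 3, A[2][2] + B[2][0] = -5 + 7 = 2) = -6 (attained at k = 0)
  C[2][1] = min over k of (A[2][0] + B[0][1] = -4 + 6 = 2, A[2][1] + B[1][1] = 2 + 5 = 7, A[2][2] + B[2][1] = -5 + 6 = 1) = 1 (attained at k = 2)
  C[2][2] = min over k of (A[2][0] + B[0][2] = -4 + 4 = 0, A[2][1] + B[1][2] = 2 + 8 = 10, A[2][2] + B[2][2] = -5 + 5 = 0) = 0 (attained at k = 0)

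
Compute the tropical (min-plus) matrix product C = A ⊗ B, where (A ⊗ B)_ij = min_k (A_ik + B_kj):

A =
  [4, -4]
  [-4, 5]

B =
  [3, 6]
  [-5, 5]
A ⊗ B =
  [-9, 1]
  [-1, 2]

Apply the min-plus product entry-by-entry:
  C[0][0] = min over k of (A[0][0] + B[0][0] = 4 + 3 = 7, A[0][1] + B[1][0] = -4 + -5 = -9) = -9 (attained at k = 1)
  C[0][1] = min over k of (A[0][0] + B[0][1] = 4 + 6 = 10, A[0][1] + B[1][1] = -4 + 5 = 1) = 1 (attained at k = 1)
  C[1][0] = min over k of (A[1][0] + B[0][0] = -4 + 3 = -1, A[1][1] + B[1][0] = 5 + -5 = 0) = -1 (attained at k = 0)
  C[1][1] = min over k of (A[1][0] + B[0][1] = -4 + 6 = 2, A[1][1] + B[1][1] = 5 + 5 = 10) = 2 (attained at k = 0)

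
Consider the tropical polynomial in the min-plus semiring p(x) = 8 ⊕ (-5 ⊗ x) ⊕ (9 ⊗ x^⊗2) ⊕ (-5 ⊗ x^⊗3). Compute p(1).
p(1) = -4

A tropical monomial a ⊗ x^⊗i evaluates to a + i · x. Evaluating each term at x = 1:
  Term 0 contributes 8 + 0 · 1 = 8
  Term 1 contributes -5 + 1 · 1 = -4
  Term 2 contributes 9 + 2 · 1 = 11
  Term 3 contributes -5 + 3 · 1 = -2
p(1) = ⊕ of these = min[8, -4, 11, -2] = -4.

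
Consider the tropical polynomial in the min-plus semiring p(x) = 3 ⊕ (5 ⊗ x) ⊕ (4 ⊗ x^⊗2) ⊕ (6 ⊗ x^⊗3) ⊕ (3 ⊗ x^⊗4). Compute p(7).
p(7) = 3

A tropical monomial a ⊗ x^⊗i evaluates to a + i · x. Evaluating each term at x = 7:
  Term 0 contributes 3 + 0 · 7 = 3
  Term 1 contributes 5 + 1 · 7 = 12
  Term 2 contributes 4 + 2 · 7 = 18
  Term 3 contributes 6 + 3 · 7 = 27
  Term 4 contributes 3 + 4 · 7 = 31
p(7) = ⊕ of these = min[3, 12, 18, 27, 31] = 3.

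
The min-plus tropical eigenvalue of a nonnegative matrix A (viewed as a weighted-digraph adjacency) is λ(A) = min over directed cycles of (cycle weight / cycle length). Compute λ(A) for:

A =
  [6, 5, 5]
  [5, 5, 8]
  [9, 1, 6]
λ(A) = 11/3

Enumerate directed cycles and compute their means (weight / length). Sample:
  cycle 0 → 0: weight = 6, length = 1, mean = 6/1 ≈ 6.000
  cycle 1 → 1: weight = 5, length = 1, mean = 5/1 ≈ 5.000
  cycle 2 → 2: weight = 6, length = 1, mean = 6/1 ≈ 6.000
  cycle 0 → 1 → 0: weight = 10, length = 2, mean = 10/2 ≈ 5.000
  cycle 0 → 2 → 0: weight = 14, length = 2, mean = 14/2 ≈ 7.000
  cycle 1 → 0 → 1: weight = 10, length = 2, mean = 10/2 ≈ 5.000
Minimum mean = 3.667, attained e.g. along the cycle 0 → 2 → 1 → 0 with weight 11 and length 3. So λ(A) = 11/3 = 11/3.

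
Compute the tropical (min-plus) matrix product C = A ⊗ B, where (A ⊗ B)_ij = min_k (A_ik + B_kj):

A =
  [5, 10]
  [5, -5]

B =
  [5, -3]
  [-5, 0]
A ⊗ B =
  [5, 2]
  [-10, -5]

Apply the min-plus product entry-by-entry:
  C[0][0] = min over k of (A[0][0] + B[0][0] = 5 + 5 = 10, A[0][1] + B[1][0] = 10 + -5 = 5) = 5 (attained at k = 1)
  C[0][1] = min over k of (A[0][0] + B[0][1] = 5 + -3 = 2, A[0][1] + B[1][1] = 10 + 0 = 10) = 2 (attained at k = 0)
  C[1][0] = min over k of (A[1][0] + B[0][0] = 5 + 5 = 10, A[1][1] + B[1][0] = -5 + -5 = -10) = -10 (attained at k = 1)
  C[1][1] = min over k of (A[1][0] + B[0][1] = 5 + -3 = 2, A[1][1] + B[1][1] = -5 + 0 = -5) = -5 (attained at k = 1)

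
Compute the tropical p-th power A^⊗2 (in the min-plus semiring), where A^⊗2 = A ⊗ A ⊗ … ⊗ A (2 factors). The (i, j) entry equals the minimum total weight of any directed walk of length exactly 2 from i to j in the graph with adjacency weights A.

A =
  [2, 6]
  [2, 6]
A^⊗2 =
  [4, 8]
  [4, 8]

Each entry (A^⊗2)_ij equals the minimum over all length-2 walks i = v_0 → v_1 → … → v_2 = j of Σ_t A[v_t][v_{t+1}]. For example, for (i, j) = (0, 1) we minimise over 2 possible intermediate vertex sequences; the minimum is 8, attained along the walk 0 → 0 → 1.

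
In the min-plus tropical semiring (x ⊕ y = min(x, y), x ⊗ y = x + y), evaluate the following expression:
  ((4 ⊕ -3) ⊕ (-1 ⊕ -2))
((4 ⊕ -3) ⊕ (-1 ⊕ -2)) = -3

Expand innermost to outermost. Recall ⊕ takes the minimum of its arguments and ⊗ takes their sum. Working out the expression ((4 ⊕ -3) ⊕ (-1 ⊕ -2)) gives -3.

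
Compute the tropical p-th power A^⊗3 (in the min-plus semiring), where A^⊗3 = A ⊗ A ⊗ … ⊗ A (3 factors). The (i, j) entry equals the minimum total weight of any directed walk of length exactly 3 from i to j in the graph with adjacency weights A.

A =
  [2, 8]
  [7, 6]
A^⊗3 =
  [6, 12]
  [11, 17]

Each entry (A^⊗3)_ij equals the minimum over all length-3 walks i = v_0 → v_1 → … → v_3 = j of Σ_t A[v_t][v_{t+1}]. For example, for (i, j) = (0, 1) we minimise over 4 possible intermediate vertex sequences; the minimum is 12, attained along the walk 0 → 0 → 0 → 1.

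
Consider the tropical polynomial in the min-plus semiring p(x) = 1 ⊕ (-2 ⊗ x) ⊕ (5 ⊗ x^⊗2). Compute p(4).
p(4) = 1

A tropical monomial a ⊗ x^⊗i evaluates to a + i · x. Evaluating each term at x = 4:
  Term 0 contributes 1 + 0 · 4 = 1
  Term 1 contributes -2 + 1 · 4 = 2
  Term 2 contributes 5 + 2 · 4 = 13
p(4) = ⊕ of these = min[1, 2, 13] = 1.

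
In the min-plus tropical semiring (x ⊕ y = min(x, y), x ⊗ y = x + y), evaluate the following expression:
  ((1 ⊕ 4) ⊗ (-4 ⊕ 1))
((1 ⊕ 4) ⊗ (-4 ⊕ 1)) = -3

Expand innermost to outermost. Recall ⊕ takes the minimum of its arguments and ⊗ takes their sum. Working out the expression ((1 ⊕ 4) ⊗ (-4 ⊕ 1)) gives -3.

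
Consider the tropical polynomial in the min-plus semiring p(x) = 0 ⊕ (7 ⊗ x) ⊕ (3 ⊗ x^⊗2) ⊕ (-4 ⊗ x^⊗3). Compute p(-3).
p(-3) = -13

A tropical monomial a ⊗ x^⊗i evaluates to a + i · x. Evaluating each term at x = -3:
  Term 0 contributes 0 + 0 · -3 = 0
  Term 1 contributes 7 + 1 · -3 = 4
  Term 2 contributes 3 + 2 · -3 = -3
  Term 3 contributes -4 + 3 · -3 = -13
p(-3) = ⊕ of these = min[0, 4, -3, -13] = -13.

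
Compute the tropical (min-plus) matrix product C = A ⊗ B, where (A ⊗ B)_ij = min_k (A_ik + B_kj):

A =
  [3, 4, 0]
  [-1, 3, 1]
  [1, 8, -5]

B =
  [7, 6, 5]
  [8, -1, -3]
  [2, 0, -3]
A ⊗ B =
  [2, 0, -3]
  [3, 1, -2]
  [-3, -5, -8]

Apply the min-plus product entry-by-entry:
  C[0][0] = min over k of (A[0][0] + B[0][0] = 3 + 7 = 10, A[0][1] + B[1][0] = 4 + 8 = 12, A[0][2] + B[2][0] = 0 + 2 = 2) = 2 (attained at k = 2)
  C[0][1] = min over k of (A[0][0] + B[0][1] = 3 + 6 = 9, A[0][1] + B[1][1] = 4 + -1 = 3, A[0][2] + B[2][1] = 0 + 0 = 0) = 0 (attained at k = 2)
  C[0][2] = min over k of (A[0][0] + B[0][2] = 3 + 5 = 8, A[0][1] + B[1][2] = 4 + -3 = 1, A[0][2] + B[2][2] = 0 + -3 = -3) = -3 (attained at k = 2)
  C[1][0] = min over k of (A[1][0] + B[0][0] = -1 + 7 = 6, A[1][1] + B[1][0] = 3 + 8 = 11, A[1][2] + B[2][0] = 1 + 2 = 3) = 3 (attained at k = 2)
  C[1][1] = min over k of (A[1][0] + B[0][1] = -1 + 6 = 5, A[1][1] + B[1][1] = 3 + -1 = 2, A[1][2] + B[2][1] = 1 + 0 = 1) = 1 (attained at k = 2)
  C[1][2] = min over k of (A[1][0] + B[0][2] = -1 + 5 = 4, A[1][1] + B[1][2] = 3 + -3 = 0, A[1][2] + B[2][2] = 1 + -3 = -2) = -2 (attained at k = 2)
  C[2][0] = min over k of (A[2][0] + B[0][0] = 1 + 7 = 8, A[2][1] + B[1][0] = 8 + 8 = 16, A[2][2] + B[2][0] = -5 + 2 = -3) = -3 (attained at k = 2)
  C[2][1] = min over k of (A[2][0] + B[0][1] = 1 + 6 = 7, A[2][1] + B[1][1] = 8 + -1 = 7, A[2][2] + B[2][1] = -5 + 0 = -5) = -5 (attained at k = 2)
  C[2][2] = min over k of (A[2][0] + B[0][2] = 1 + 5 = 6, A[2][1] + B[1][2] = 8 + -3 = 5, A[2][2] + B[2][2] = -5 + -3 = -8) = -8 (attained at k = 2)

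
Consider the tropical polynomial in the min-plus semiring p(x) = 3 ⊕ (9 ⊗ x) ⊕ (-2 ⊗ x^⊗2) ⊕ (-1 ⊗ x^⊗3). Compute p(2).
p(2) = 2

A tropical monomial a ⊗ x^⊗i evaluates to a + i · x. Evaluating each term at x = 2:
  Term 0 contributes 3 + 0 · 2 = 3
  Term 1 contributes 9 + 1 · 2 = 11
  Term 2 contributes -2 + 2 · 2 = 2
  Term 3 contributes -1 + 3 · 2 = 5
p(2) = ⊕ of these = min[3, 11, 2, 5] = 2.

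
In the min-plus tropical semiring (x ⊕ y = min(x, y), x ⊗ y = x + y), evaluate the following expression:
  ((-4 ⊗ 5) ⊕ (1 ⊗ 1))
((-4 ⊗ 5) ⊕ (1 ⊗ 1)) = 1

Expand innermost to outermost. Recall ⊕ takes the minimum of its arguments and ⊗ takes their sum. Working out the expression ((-4 ⊗ 5) ⊕ (1 ⊗ 1)) gives 1.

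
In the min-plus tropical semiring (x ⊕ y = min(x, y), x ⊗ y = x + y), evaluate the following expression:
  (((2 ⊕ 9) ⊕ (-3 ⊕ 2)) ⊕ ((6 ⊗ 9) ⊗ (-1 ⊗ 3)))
(((2 ⊕ 9) ⊕ (-3 ⊕ 2)) ⊕ ((6 ⊗ 9) ⊗ (-1 ⊗ 3))) = -3

Expand innermost to outermost. Recall ⊕ takes the minimum of its arguments and ⊗ takes their sum. Working out the expression (((2 ⊕ 9) ⊕ (-3 ⊕ 2)) ⊕ ((6 ⊗ 9) ⊗ (-1 ⊗ 3))) gives -3.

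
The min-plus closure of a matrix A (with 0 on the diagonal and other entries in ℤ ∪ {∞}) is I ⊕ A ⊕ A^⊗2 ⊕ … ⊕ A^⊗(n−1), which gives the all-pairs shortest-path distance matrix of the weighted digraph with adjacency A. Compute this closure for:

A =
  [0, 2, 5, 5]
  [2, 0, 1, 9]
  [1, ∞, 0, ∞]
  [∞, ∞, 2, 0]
Closure =
  [0, 2, 3, 5]
  [2, 0, 1, 7]
  [1, 3, 0, 6]
  [3, 5, 2, 0]

This is the Floyd-Warshall all-pairs shortest-path computation. For each intermediate vertex k = 0, 1, …, 3, update dist[i][j] ← min(dist[i][j], dist[i][k] + dist[k][j]). The final matrix gives, for each (i, j), the minimum total weight of any directed path from i to j (possibly empty when i = j).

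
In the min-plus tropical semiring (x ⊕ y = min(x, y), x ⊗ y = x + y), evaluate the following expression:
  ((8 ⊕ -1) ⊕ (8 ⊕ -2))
((8 ⊕ -1) ⊕ (8 ⊕ -2)) = -2

Expand innermost to outermost. Recall ⊕ takes the minimum of its arguments and ⊗ takes their sum. Working out the expression ((8 ⊕ -1) ⊕ (8 ⊕ -2)) gives -2.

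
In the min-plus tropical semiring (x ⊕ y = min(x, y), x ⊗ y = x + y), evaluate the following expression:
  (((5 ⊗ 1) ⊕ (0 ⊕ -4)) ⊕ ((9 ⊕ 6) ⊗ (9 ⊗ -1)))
(((5 ⊗ 1) ⊕ (0 ⊕ -4)) ⊕ ((9 ⊕ 6) ⊗ (9 ⊗ -1))) = -4

Expand innermost to outermost. Recall ⊕ takes the minimum of its arguments and ⊗ takes their sum. Working out the expression (((5 ⊗ 1) ⊕ (0 ⊕ -4)) ⊕ ((9 ⊕ 6) ⊗ (9 ⊗ -1))) gives -4.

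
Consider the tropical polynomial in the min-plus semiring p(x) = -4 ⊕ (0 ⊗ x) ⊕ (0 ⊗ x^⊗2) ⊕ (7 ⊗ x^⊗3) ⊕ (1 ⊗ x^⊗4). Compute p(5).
p(5) = -4

A tropical monomial a ⊗ x^⊗i evaluates to a + i · x. Evaluating each term at x = 5:
  Term 0 contributes -4 + 0 · 5 = -4
  Term 1 contributes 0 + 1 · 5 = 5
  Term 2 contributes 0 + 2 · 5 = 10
  Term 3 contributes 7 + 3 · 5 = 22
  Term 4 contributes 1 + 4 · 5 = 21
p(5) = ⊕ of these = min[-4, 5, 10, 22, 21] = -4.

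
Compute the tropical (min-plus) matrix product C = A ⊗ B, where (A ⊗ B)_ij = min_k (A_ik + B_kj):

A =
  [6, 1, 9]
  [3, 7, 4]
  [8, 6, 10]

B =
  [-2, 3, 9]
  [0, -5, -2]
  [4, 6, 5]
A ⊗ B =
  [1, -4, -1]
  [1, 2, 5]
  [6, 1, 4]

Apply the min-plus product entry-by-entry:
  C[0][0] = min over k of (A[0][0] + B[0][0] = 6 + -2 = 4, A[0][1] + B[1][0] = 1 + 0 = 1, A[0][2] + B[2][0] = 9 + 4 = 13) = 1 (attained at k = 1)
  C[0][1] = min over k of (A[0][0] + B[0][1] = 6 + 3 = 9, A[0][1] + B[1][1] = 1 + -5 = -4, A[0][2] + B[2][1] = 9 + 6 = 15) = -4 (attained at k = 1)
  C[0][2] = min over k of (A[0][0] + B[0][2] = 6 + 9 = 15, A[0][1] + B[1][2] = 1 + -2 = -1, A[0][2] + B[2][2] = 9 + 5 = 14) = -1 (attained at k = 1)
  C[1][0] = min over k of (A[1][0] + B[0][0] = 3 + -2 = 1, A[1][1] + B[1][0] = 7 + 0 = 7, A[1][2] + B[2][0] = 4 + 4 = 8) = 1 (attained at k = 0)
  C[1][1] = min over k of (A[1][0] + B[0][1] = 3 + 3 = 6, A[1][1] + B[1][1] = 7 + -5 = 2, A[1][2] + B[2][1] = 4 + 6 = 10) = 2 (attained at k = 1)
  C[1][2] = min over k of (A[1][0] + B[0][2] = 3 + 9 = 12, A[1][1] + B[1][2] = 7 + -2 = 5, A[1][2] + B[2][2] = 4 + 5 = 9) = 5 (attained at k = 1)
  C[2][0] = min over k of (A[2][0] + B[0][0] = 8 + -2 = 6, A[2][1] + B[1][0] = 6 + 0 = 6, A[2][2] + B[2][0] = 10 + 4 = 14) = 6 (attained at k = 0)
  C[2][1] = min over k of (A[2][0] + B[0][1] = 8 + 3 = 11, A[2][1] + B[1][1] = 6 + -5 = 1, A[2][2] + B[2][1] = 10 + 6 = 16) = 1 (attained at k = 1)
  C[2][2] = min over k of (A[2][0] + B[0][2] = 8 + 9 = 17, A[2][1] + B[1][2] = 6 + -2 = 4, A[2][2] + B[2][2] = 10 + 5 = 15) = 4 (attained at k = 1)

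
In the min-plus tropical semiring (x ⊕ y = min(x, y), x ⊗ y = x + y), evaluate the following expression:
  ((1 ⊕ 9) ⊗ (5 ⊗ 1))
((1 ⊕ 9) ⊗ (5 ⊗ 1)) = 7

Expand innermost to outermost. Recall ⊕ takes the minimum of its arguments and ⊗ takes their sum. Working out the expression ((1 ⊕ 9) ⊗ (5 ⊗ 1)) gives 7.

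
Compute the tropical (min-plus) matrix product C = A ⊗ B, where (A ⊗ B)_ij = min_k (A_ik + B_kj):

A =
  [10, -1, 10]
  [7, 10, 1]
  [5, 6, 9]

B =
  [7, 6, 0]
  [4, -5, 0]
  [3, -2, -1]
A ⊗ B =
  [3, -6, -1]
  [4, -1, 0]
  [10, 1, 5]

Apply the min-plus product entry-by-entry:
  C[0][0] = min over k of (A[0][0] + B[0][0] = 10 + 7 = 17, A[0][1] + B[1][0] = -1 + 4 = 3, A[0][2] + B[2][0] = 10 + 3 = 13) = 3 (attained at k = 1)
  C[0][1] = min over k of (A[0][0] + B[0][1] = 10 + 6 = 16, A[0][1] + B[1][1] = -1 + -5 = -6, A[0][2] + B[2][1] = 10 + -2 = 8) = -6 (attained at k = 1)
  C[0][2] = min over k of (A[0][0] + B[0][2] = 10 + 0 = 10, A[0][1] + B[1][2] = -1 + 0 = -1, A[0][2] + B[2][2] = 10 + -1 = 9) = -1 (attained at k = 1)
  C[1][0] = min over k of (A[1][0] + B[0][0] = 7 + 7 = 14, A[1][1] + B[1][0] = 10 + 4 = 14, A[1][2] + B[2][0] = 1 + 3 = 4) = 4 (attained at k = 2)
  C[1][1] = min over k of (A[1][0] + B[0][1] = 7 + 6 = 13, A[1][1] + B[1][1] = 10 + -5 = 5, A[1][2] + B[2][1] = 1 + -2 = -1) = -1 (attained at k = 2)
  C[1][2] = min over k of (A[1][0] + B[0][2] = 7 + 0 = 7, A[1][1] + B[1][2] = 10 + 0 = 10, A[1][2] + B[2][2] = 1 + -1 = 0) = 0 (attained at k = 2)
  C[2][0] = min over k of (A[2][0] + B[0][0] = 5 + 7 = 12, A[2][1] + B[1][0] = 6 + 4 = 10, A[2][2] + B[2][0] = 9 + 3 = 12) = 10 (attained at k = 1)
  C[2][1] = min over k of (A[2][0] + B[0][1] = 5 + 6 = 11, A[2][1] + B[1][1] = 6 + -5 = 1, A[2][2] + B[2][1] = 9 + -2 = 7) = 1 (attained at k = 1)
  C[2][2] = min over k of (A[2][0] + B[0][2] = 5 + 0 = 5, A[2][1] + B[1][2] = 6 + 0 = 6, A[2][2] + B[2][2] = 9 + -1 = 8) = 5 (attained at k = 0)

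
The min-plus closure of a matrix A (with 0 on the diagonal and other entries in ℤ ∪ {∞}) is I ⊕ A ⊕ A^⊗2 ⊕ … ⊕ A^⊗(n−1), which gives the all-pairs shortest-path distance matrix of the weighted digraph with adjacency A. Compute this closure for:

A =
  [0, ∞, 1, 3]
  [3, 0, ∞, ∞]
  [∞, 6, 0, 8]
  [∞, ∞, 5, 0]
Closure =
  [0, 7, 1, 3]
  [3, 0, 4, 6]
  [9, 6, 0, 8]
  [14, 11, 5, 0]

This is the Floyd-Warshall all-pairs shortest-path computation. For each intermediate vertex k = 0, 1, …, 3, update dist[i][j] ← min(dist[i][j], dist[i][k] + dist[k][j]). The final matrix gives, for each (i, j), the minimum total weight of any directed path from i to j (possibly empty when i = j).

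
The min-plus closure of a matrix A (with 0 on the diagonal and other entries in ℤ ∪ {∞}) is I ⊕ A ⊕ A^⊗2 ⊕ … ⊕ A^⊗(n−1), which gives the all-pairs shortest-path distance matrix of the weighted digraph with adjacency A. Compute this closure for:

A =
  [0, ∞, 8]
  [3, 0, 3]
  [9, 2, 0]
Closure =
  [0, 10, 8]
  [3, 0, 3]
  [5, 2, 0]

This is the Floyd-Warshall all-pairs shortest-path computation. For each intermediate vertex k = 0, 1, …, 2, update dist[i][j] ← min(dist[i][j], dist[i][k] + dist[k][j]). The final matrix gives, for each (i, j), the minimum total weight of any directed path from i to j (possibly empty when i = j).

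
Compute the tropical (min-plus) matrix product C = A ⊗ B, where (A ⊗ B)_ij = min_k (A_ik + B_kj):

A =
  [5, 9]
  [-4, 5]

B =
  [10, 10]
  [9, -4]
A ⊗ B =
  [15, 5]
  [6, 1]

Apply the min-plus product entry-by-entry:
  C[0][0] = min over k of (A[0][0] + B[0][0] = 5 + 10 = 15, A[0][1] + B[1][0] = 9 + 9 = 18) = 15 (attained at k = 0)
  C[0][1] = min over k of (A[0][0] + B[0][1] = 5 + 10 = 15, A[0][1] + B[1][1] = 9 + -4 = 5) = 5 (attained at k = 1)
  C[1][0] = min over k of (A[1][0] + B[0][0] = -4 + 10 = 6, A[1][1] + B[1][0] = 5 + 9 = 14) = 6 (attained at k = 0)
  C[1][1] = min over k of (A[1][0] + B[0][1] = -4 + 10 = 6, A[1][1] + B[1][1] = 5 + -4 = 1) = 1 (attained at k = 1)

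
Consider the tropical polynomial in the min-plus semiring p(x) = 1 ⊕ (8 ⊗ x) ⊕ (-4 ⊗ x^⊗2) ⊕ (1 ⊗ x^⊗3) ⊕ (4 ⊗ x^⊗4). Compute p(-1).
p(-1) = -6

A tropical monomial a ⊗ x^⊗i evaluates to a + i · x. Evaluating each term at x = -1:
  Term 0 contributes 1 + 0 · -1 = 1
  Term 1 contributes 8 + 1 · -1 = 7
  Term 2 contributes -4 + 2 · -1 = -6
  Term 3 contributes 1 + 3 · -1 = -2
  Term 4 contributes 4 + 4 · -1 = 0
p(-1) = ⊕ of these = min[1, 7, -6, -2, 0] = -6.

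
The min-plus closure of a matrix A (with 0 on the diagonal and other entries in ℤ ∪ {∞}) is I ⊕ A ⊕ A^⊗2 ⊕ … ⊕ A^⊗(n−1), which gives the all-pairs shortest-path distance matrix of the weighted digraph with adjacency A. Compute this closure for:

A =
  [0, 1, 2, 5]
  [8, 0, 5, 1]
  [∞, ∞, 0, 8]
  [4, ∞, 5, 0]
Closure =
  [0, 1, 2, 2]
  [5, 0, 5, 1]
  [12, 13, 0, 8]
  [4, 5, 5, 0]

This is the Floyd-Warshall all-pairs shortest-path computation. For each intermediate vertex k = 0, 1, …, 3, update dist[i][j] ← min(dist[i][j], dist[i][k] + dist[k][j]). The final matrix gives, for each (i, j), the minimum total weight of any directed path from i to j (possibly empty when i = j).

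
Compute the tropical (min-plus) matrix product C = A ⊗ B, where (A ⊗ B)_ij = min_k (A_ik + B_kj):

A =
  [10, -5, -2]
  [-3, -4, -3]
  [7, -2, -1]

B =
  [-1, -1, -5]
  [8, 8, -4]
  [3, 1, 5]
A ⊗ B =
  [1, -1, -9]
  [-4, -4, -8]
  [2, 0, -6]

Apply the min-plus product entry-by-entry:
  C[0][0] = min over k of (A[0][0] + B[0][0] = 10 + -1 = 9, A[0][1] + B[1][0] = -5 + 8 = 3, A[0][2] + B[2][0] = -2 + 3 = 1) = 1 (attained at k = 2)
  C[0][1] = min over k of (A[0][0] + B[0][1] = 10 + -1 = 9, A[0][1] + B[1][1] = -5 + 8 = 3, A[0][2] + B[2][1] = -2 + 1 = -1) = -1 (attained at k = 2)
  C[0][2] = min over k of (A[0][0] + B[0][2] = 10 + -5 = 5, A[0][1] + B[1][2] = -5 + -4 = -9, A[0][2] + B[2][2] = -2 + 5 = 3) = -9 (attained at k = 1)
  C[1][0] = min over k of (A[1][0] + B[0][0] = -3 + -1 = -4, A[1][1] + B[1][0] = -4 + 8 = 4, A[1][2] + B[2][0] = -3 + 3 = 0) = -4 (attained at k = 0)
  C[1][1] = min over k of (A[1][0] + B[0][1] = -3 + -1 = -4, A[1][1] + B[1][1] = -4 + 8 = 4, A[1][2] + B[2][1] = -3 + 1 = -2) = -4 (attained at k = 0)
  C[1][2] = min over k of (A[1][0] + B[0][2] = -3 + -5 = -8, A[1][1] + B[1][2] = -4 + -4 = -8, A[1][2] + B[2][2] = -3 + 5 = 2) = -8 (attained at k = 0)
  C[2][0] = min over k of (A[2][0] + B[0][0] = 7 + -1 = 6, A[2][1] + B[1][0] = -2 + 8 = 6, A[2][2] + B[2][0] = -1 + 3 = 2) = 2 (attained at k = 2)
  C[2][1] = min over k of (A[2][0] + B[0][1] = 7 + -1 = 6, A[2][1] + B[1][1] = -2 + 8 = 6, A[2][2] + B[2][1] = -1 + 1 = 0) = 0 (attained at k = 2)
  C[2][2] = min over k of (A[2][0] + B[0][2] = 7 + -5 = 2, A[2][1] + B[1][2] = -2 + -4 = -6, A[2][2] + B[2][2] = -1 + 5 = 4) = -6 (attained at k = 1)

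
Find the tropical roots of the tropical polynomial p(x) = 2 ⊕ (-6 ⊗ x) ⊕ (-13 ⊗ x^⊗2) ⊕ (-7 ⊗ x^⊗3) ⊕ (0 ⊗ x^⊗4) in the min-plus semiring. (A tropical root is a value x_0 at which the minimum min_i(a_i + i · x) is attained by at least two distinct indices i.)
Roots: {-7, -6, 7, 8}

Each tropical root is a break point of the lower envelope of the lines y = a_i + i · x (there are 5 lines, with slopes 0, 1, ..., 4). Only the lines that attain the minimum somewhere contribute to roots; other lines are dominated. Here the surviving (envelope) indices are i = 4, i = 3, i = 2, i = 1, i = 0.
Intersections between consecutive envelope lines give the roots: for adjacent envelope indices i < j the intersection is x = (a_i − a_j) / (j − i). Reading off the sorted break points: {-7, -6, 7, 8}.
Verification: at each break x_0, at least two indices attain the minimum of min_i(a_i + i · x_0).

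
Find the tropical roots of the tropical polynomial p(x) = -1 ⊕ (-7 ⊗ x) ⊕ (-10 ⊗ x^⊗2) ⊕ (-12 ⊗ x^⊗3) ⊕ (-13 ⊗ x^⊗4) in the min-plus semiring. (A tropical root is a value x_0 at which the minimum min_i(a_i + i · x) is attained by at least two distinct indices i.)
Roots: {1, 2, 3, 6}

Each tropical root is a break point of the lower envelope of the lines y = a_i + i · x (there are 5 lines, with slopes 0, 1, ..., 4). Only the lines that attain the minimum somewhere contribute to roots; other lines are dominated. Here the surviving (envelope) indices are i = 4, i = 3, i = 2, i = 1, i = 0.
Intersections between consecutive envelope lines give the roots: for adjacent envelope indices i < j the intersection is x = (a_i − a_j) / (j − i). Reading off the sorted break points: {1, 2, 3, 6}.
Verification: at each break x_0, at least two indices attain the minimum of min_i(a_i + i · x_0).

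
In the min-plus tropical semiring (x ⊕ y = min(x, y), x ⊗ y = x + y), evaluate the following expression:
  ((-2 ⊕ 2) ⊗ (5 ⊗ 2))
((-2 ⊕ 2) ⊗ (5 ⊗ 2)) = 5

Expand innermost to outermost. Recall ⊕ takes the minimum of its arguments and ⊗ takes their sum. Working out the expression ((-2 ⊕ 2) ⊗ (5 ⊗ 2)) gives 5.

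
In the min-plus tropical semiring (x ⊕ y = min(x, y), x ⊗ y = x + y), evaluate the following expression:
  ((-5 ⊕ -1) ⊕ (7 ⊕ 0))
((-5 ⊕ -1) ⊕ (7 ⊕ 0)) = -5

Expand innermost to outermost. Recall ⊕ takes the minimum of its arguments and ⊗ takes their sum. Working out the expression ((-5 ⊕ -1) ⊕ (7 ⊕ 0)) gives -5.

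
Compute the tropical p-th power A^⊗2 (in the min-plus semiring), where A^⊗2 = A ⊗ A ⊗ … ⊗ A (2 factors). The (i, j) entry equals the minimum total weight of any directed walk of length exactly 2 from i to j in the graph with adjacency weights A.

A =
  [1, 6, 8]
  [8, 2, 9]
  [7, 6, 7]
A^⊗2 =
  [2, 7, 9]
  [9, 4, 11]
  [8, 8, 14]

Each entry (A^⊗2)_ij equals the minimum over all length-2 walks i = v_0 → v_1 → … → v_2 = j of Σ_t A[v_t][v_{t+1}]. For example, for (i, j) = (0, 2) we minimise over 3 possible intermediate vertex sequences; the minimum is 9, attained along the walk 0 → 0 → 2.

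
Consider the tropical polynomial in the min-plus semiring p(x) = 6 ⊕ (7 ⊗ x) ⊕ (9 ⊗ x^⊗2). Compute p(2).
p(2) = 6

A tropical monomial a ⊗ x^⊗i evaluates to a + i · x. Evaluating each term at x = 2:
  Term 0 contributes 6 + 0 · 2 = 6
  Term 1 contributes 7 + 1 · 2 = 9
  Term 2 contributes 9 + 2 · 2 = 13
p(2) = ⊕ of these = min[6, 9, 13] = 6.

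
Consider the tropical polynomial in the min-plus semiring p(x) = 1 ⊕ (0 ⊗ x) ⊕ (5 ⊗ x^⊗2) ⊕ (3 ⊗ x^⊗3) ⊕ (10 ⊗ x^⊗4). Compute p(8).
p(8) = 1

A tropical monomial a ⊗ x^⊗i evaluates to a + i · x. Evaluating each term at x = 8:
  Term 0 contributes 1 + 0 · 8 = 1
  Term 1 contributes 0 + 1 · 8 = 8
  Term 2 contributes 5 + 2 · 8 = 21
  Term 3 contributes 3 + 3 · 8 = 27
  Term 4 contributes 10 + 4 · 8 = 42
p(8) = ⊕ of these = min[1, 8, 21, 27, 42] = 1.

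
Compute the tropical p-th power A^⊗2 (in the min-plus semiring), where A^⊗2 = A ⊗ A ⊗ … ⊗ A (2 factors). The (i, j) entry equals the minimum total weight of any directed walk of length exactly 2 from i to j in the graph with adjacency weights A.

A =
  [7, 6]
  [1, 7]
A^⊗2 =
  [7, 13]
  [8, 7]

Each entry (A^⊗2)_ij equals the minimum over all length-2 walks i = v_0 → v_1 → … → v_2 = j of Σ_t A[v_t][v_{t+1}]. For example, for (i, j) = (0, 1) we minimise over 2 possible intermediate vertex sequences; the minimum is 13, attained along the walk 0 → 0 → 1.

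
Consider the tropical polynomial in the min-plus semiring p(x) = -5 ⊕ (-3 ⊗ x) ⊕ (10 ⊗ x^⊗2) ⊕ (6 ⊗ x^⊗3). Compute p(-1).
p(-1) = -5

A tropical monomial a ⊗ x^⊗i evaluates to a + i · x. Evaluating each term at x = -1:
  Term 0 contributes -5 + 0 · -1 = -5
  Term 1 contributes -3 + 1 · -1 = -4
  Term 2 contributes 10 + 2 · -1 = 8
  Term 3 contributes 6 + 3 · -1 = 3
p(-1) = ⊕ of these = min[-5, -4, 8, 3] = -5.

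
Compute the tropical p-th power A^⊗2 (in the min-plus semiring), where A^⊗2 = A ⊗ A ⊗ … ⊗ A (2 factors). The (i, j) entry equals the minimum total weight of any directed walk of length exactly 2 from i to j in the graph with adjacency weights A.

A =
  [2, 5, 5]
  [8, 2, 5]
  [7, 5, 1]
A^⊗2 =
  [4, 7, 6]
  [10, 4, 6]
  [8, 6, 2]

Each entry (A^⊗2)_ij equals the minimum over all length-2 walks i = v_0 → v_1 → … → v_2 = j of Σ_t A[v_t][v_{t+1}]. For example, for (i, j) = (0, 2) we minimise over 3 possible intermediate vertex sequences; the minimum is 6, attained along the walk 0 → 2 → 2.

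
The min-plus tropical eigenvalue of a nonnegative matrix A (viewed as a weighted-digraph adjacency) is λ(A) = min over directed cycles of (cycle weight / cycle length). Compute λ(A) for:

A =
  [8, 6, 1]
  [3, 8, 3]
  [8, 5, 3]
λ(A) = 3

Enumerate directed cycles and compute their means (weight / length). Sample:
  cycle 0 → 0: weight = 8, length = 1, mean = 8/1 ≈ 8.000
  cycle 1 → 1: weight = 8, length = 1, mean = 8/1 ≈ 8.000
  cycle 2 → 2: weight = 3, length = 1, mean = 3/1 ≈ 3.000
  cycle 0 → 1 → 0: weight = 9, length = 2, mean = 9/2 ≈ 4.500
  cycle 0 → 2 → 0: weight = 9, length = 2, mean = 9/2 ≈ 4.500
  cycle 1 → 0 → 1: weight = 9, length = 2, mean = 9/2 ≈ 4.500
Minimum mean = 3.000, attained e.g. along the cycle 2 → 2 with weight 3 and length 1. So λ(A) = 3/1 = 3.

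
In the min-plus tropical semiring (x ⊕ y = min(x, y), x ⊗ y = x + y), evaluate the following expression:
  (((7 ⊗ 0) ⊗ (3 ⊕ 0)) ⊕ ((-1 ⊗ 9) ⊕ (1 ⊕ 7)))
(((7 ⊗ 0) ⊗ (3 ⊕ 0)) ⊕ ((-1 ⊗ 9) ⊕ (1 ⊕ 7))) = 1

Expand innermost to outermost. Recall ⊕ takes the minimum of its arguments and ⊗ takes their sum. Working out the expression (((7 ⊗ 0) ⊗ (3 ⊕ 0)) ⊕ ((-1 ⊗ 9) ⊕ (1 ⊕ 7))) gives 1.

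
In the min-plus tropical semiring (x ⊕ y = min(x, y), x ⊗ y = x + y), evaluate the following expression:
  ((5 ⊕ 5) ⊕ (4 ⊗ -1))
((5 ⊕ 5) ⊕ (4 ⊗ -1)) = 3

Expand innermost to outermost. Recall ⊕ takes the minimum of its arguments and ⊗ takes their sum. Working out the expression ((5 ⊕ 5) ⊕ (4 ⊗ -1)) gives 3.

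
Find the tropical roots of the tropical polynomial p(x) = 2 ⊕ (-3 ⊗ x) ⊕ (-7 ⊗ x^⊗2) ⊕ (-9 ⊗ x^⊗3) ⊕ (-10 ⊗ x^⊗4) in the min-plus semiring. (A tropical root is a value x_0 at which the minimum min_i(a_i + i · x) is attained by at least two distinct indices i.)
Roots: {1, 2, 4, 5}

Each tropical root is a break point of the lower envelope of the lines y = a_i + i · x (there are 5 lines, with slopes 0, 1, ..., 4). Only the lines that attain the minimum somewhere contribute to roots; other lines are dominated. Here the surviving (envelope) indices are i = 4, i = 3, i = 2, i = 1, i = 0.
Intersections between consecutive envelope lines give the roots: for adjacent envelope indices i < j the intersection is x = (a_i − a_j) / (j − i). Reading off the sorted break points: {1, 2, 4, 5}.
Verification: at each break x_0, at least two indices attain the minimum of min_i(a_i + i · x_0).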